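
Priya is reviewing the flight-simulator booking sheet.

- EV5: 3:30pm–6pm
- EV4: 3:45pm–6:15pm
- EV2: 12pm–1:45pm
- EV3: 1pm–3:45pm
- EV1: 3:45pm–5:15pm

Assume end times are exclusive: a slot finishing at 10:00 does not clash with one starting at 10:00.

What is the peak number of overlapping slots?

3

Sweep the timeline, counting +1 at each start and −1 at each end (ends before starts at a tie):
12pm start EV2 → 1
1pm start EV3 → 2
1:45pm end EV2 → 1
3:30pm start EV5 → 2
3:45pm end EV3 → 1
3:45pm start EV1 → 2
3:45pm start EV4 → 3
5:15pm end EV1 → 2
6pm end EV5 → 1
6:15pm end EV4 → 0
Peak is 3, at 3:45pm (EV1, EV4, EV5).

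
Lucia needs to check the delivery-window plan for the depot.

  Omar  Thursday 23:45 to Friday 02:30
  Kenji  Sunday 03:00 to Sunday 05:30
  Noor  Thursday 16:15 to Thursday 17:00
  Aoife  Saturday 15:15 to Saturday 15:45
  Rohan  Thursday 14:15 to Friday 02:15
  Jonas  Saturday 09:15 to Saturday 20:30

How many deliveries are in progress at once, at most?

2

Walk through starts and ends in time order (an end at T is processed before a start at T):
Thursday 14:15 start Rohan → 1
Thursday 16:15 start Noor → 2
Thursday 17:00 end Noor → 1
Thursday 23:45 start Omar → 2
Friday 02:15 end Rohan → 1
Friday 02:30 end Omar → 0
Saturday 09:15 start Jonas → 1
Saturday 15:15 start Aoife → 2
Saturday 15:45 end Aoife → 1
Saturday 20:30 end Jonas → 0
Sunday 03:00 start Kenji → 1
Sunday 05:30 end Kenji → 0
Peak is 2, at Thursday 16:15 (Noor, Rohan).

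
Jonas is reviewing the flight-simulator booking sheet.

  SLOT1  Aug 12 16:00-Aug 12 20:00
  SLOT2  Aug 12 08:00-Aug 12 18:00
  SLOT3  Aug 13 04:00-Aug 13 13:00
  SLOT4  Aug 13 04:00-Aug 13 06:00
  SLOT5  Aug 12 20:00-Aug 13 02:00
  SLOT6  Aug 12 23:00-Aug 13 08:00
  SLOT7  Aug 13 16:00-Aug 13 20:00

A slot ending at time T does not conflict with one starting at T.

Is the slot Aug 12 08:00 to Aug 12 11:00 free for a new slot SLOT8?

No — it overlaps SLOT2

SLOT2: starts Aug 12 08:00 before SLOT8 ends Aug 12 11:00, and ends Aug 12 18:00 after SLOT8 starts Aug 12 08:00 → overlap.
SLOT1: starts Aug 12 16:00 at or after SLOT8 ends Aug 12 11:00 → clear.
SLOT5: starts Aug 12 20:00 at or after SLOT8 ends Aug 12 11:00 → clear.
SLOT6: starts Aug 12 23:00 at or after SLOT8 ends Aug 12 11:00 → clear.
SLOT3: starts Aug 13 04:00 at or after SLOT8 ends Aug 12 11:00 → clear.
SLOT4: starts Aug 13 04:00 at or after SLOT8 ends Aug 12 11:00 → clear.
SLOT7: starts Aug 13 16:00 at or after SLOT8 ends Aug 12 11:00 → clear.
SLOT8 overlaps SLOT2.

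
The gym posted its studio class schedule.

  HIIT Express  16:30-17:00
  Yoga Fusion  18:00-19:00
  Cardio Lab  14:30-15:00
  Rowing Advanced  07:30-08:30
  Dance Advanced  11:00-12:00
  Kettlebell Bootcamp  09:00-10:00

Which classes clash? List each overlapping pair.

Check each pair: they overlap iff neither finishes before the other starts.
Sorted by start: Rowing Advanced, Kettlebell Bootcamp, Dance Advanced, Cardio Lab, HIIT Express, Yoga Fusion.
Kettlebell Bootcamp starts after Rowing Advanced ends, so Rowing Advanced has no further overlaps.
Dance Advanced starts after Kettlebell Bootcamp ends, so Kettlebell Bootcamp has no further overlaps.
Cardio Lab starts after Dance Advanced ends, so Dance Advanced has no further overlaps.
HIIT Express starts after Cardio Lab ends, so Cardio Lab has no further overlaps.
Yoga Fusion starts after HIIT Express ends.

no conflicts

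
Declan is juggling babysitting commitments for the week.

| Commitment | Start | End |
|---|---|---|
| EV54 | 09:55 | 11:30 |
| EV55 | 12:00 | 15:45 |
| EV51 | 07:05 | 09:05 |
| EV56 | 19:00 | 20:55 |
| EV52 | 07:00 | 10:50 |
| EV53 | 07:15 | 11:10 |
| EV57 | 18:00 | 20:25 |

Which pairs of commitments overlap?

EV51 & EV52, EV51 & EV53, EV52 & EV53, EV52 & EV54, EV53 & EV54, EV56 & EV57

Sorted by start: EV52, EV51, EV53, EV54, EV55, EV57, EV56.
EV51 starts before EV52 ends → EV52 and EV51 overlap.
EV53 starts before EV52 ends → EV52 and EV53 overlap.
EV54 starts before EV52 ends → EV52 and EV54 overlap.
EV55 starts after EV52 ends, so nothing later overlaps EV52 either.
EV53 starts before EV51 ends → EV51 and EV53 overlap.
EV54 starts after EV51 ends, so nothing later overlaps EV51 either.
EV54 starts before EV53 ends → EV53 and EV54 overlap.
EV55 starts after EV53 ends, so nothing later overlaps EV53 either.
EV55 starts after EV54 ends, so nothing later overlaps EV54 either.
EV57 starts after EV55 ends, so nothing later overlaps EV55 either.
EV56 starts before EV57 ends → EV57 and EV56 overlap.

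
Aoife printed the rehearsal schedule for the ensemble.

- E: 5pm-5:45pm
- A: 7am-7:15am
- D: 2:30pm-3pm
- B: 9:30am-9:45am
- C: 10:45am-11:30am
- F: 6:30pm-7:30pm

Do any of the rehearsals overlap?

No

Sorted by start: A, B, C, D, E, F.
B starts after A ends, so A has no further overlaps.
C starts after B ends, so B has no further overlaps.
D starts after C ends, so C has no further overlaps.
E starts after D ends, so D has no further overlaps.
F starts after E ends.
Every pair is clear; the schedule has no overlaps.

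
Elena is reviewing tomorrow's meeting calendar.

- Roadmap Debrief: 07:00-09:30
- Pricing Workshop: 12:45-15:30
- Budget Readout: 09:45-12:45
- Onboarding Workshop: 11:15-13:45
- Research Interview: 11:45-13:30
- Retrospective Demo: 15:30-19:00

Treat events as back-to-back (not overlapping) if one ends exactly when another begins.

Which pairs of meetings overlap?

Budget Readout & Onboarding Workshop, Budget Readout & Research Interview, Onboarding Workshop & Pricing Workshop, Onboarding Workshop & Research Interview, Pricing Workshop & Research Interview

Sorted by start: Roadmap Debrief, Budget Readout, Onboarding Workshop, Research Interview, Pricing Workshop, Retrospective Demo.
Budget Readout starts after Roadmap Debrief ends — done with Roadmap Debrief.
Onboarding Workshop starts before Budget Readout ends → Budget Readout and Onboarding Workshop overlap.
Research Interview starts before Budget Readout ends → Budget Readout and Research Interview overlap.
Pricing Workshop starts exactly when Budget Readout ends (back-to-back, no overlap) — done with Budget Readout.
Research Interview starts before Onboarding Workshop ends → Onboarding Workshop and Research Interview overlap.
Pricing Workshop starts before Onboarding Workshop ends → Onboarding Workshop and Pricing Workshop overlap.
Retrospective Demo starts after Onboarding Workshop ends.
Pricing Workshop starts before Research Interview ends → Research Interview and Pricing Workshop overlap.
Retrospective Demo starts after Research Interview ends.
Retrospective Demo starts exactly when Pricing Workshop ends (back-to-back, no overlap).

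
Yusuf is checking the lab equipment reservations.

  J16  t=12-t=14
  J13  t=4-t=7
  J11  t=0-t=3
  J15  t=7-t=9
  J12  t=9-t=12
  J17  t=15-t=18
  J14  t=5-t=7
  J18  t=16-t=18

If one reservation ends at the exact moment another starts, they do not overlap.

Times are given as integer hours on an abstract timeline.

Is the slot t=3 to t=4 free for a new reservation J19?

Yes — the slot is free

J11: ends t=3 at or before J19 starts t=3 → clear.
J13: starts t=4 at or after J19 ends t=4 → clear.
J14: starts t=5 at or after J19 ends t=4 → clear.
J15: starts t=7 at or after J19 ends t=4 → clear.
J12: starts t=9 at or after J19 ends t=4 → clear.
J16: starts t=12 at or after J19 ends t=4 → clear.
J17: starts t=15 at or after J19 ends t=4 → clear.
J18: starts t=16 at or after J19 ends t=4 → clear.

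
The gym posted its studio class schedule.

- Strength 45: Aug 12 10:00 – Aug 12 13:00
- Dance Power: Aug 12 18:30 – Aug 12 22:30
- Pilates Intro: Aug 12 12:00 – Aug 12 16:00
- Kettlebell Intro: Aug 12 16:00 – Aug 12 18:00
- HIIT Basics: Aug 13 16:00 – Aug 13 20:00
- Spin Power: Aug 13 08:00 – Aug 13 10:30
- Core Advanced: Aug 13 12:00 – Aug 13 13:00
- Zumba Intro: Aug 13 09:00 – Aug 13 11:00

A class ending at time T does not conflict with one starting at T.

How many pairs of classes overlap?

Check each pair: they overlap iff neither finishes before the other starts.
Sorted by start: Strength 45, Pilates Intro, Kettlebell Intro, Dance Power, Spin Power, Zumba Intro, Core Advanced, HIIT Basics.
Pilates Intro starts before Strength 45 ends → Strength 45 and Pilates Intro overlap.
Kettlebell Intro starts after Strength 45 ends — done with Strength 45.
Kettlebell Intro starts exactly when Pilates Intro ends (back-to-back, no overlap) — done with Pilates Intro.
Dance Power starts after Kettlebell Intro ends — done with Kettlebell Intro.
Spin Power starts after Dance Power ends — done with Dance Power.
Zumba Intro starts before Spin Power ends → Spin Power and Zumba Intro overlap.
Core Advanced starts after Spin Power ends — done with Spin Power.
Core Advanced starts after Zumba Intro ends — done with Zumba Intro.
HIIT Basics starts after Core Advanced ends.
Overlapping pairs: Pilates Intro & Strength 45, Spin Power & Zumba Intro — 2 in total.

2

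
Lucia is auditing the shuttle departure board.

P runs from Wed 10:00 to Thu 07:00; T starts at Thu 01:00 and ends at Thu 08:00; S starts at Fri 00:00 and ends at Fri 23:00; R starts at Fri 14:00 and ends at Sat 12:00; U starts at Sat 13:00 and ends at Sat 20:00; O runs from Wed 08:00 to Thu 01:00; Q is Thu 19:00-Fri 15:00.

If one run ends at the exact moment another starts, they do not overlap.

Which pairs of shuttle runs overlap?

Sorted by start: O, P, T, Q, S, R, U.
P starts before O ends → O and P overlap.
T starts exactly when O ends (back-to-back, no overlap); O is clear from here.
T starts before P ends → P and T overlap.
Q starts after P ends; P is clear from here.
Q starts after T ends; T is clear from here.
S starts before Q ends → Q and S overlap.
R starts before Q ends → Q and R overlap.
U starts after Q ends.
R starts before S ends → S and R overlap.
U starts after S ends.
U starts after R ends.

O & P, P & T, Q & R, Q & S, R & S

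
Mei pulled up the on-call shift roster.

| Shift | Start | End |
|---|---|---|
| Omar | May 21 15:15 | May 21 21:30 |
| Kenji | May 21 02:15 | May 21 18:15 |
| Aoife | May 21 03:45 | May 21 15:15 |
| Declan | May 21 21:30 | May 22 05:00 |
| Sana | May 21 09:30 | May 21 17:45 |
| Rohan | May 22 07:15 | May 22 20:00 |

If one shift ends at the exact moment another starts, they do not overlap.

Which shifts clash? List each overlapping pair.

Aoife & Kenji, Aoife & Sana, Kenji & Omar, Kenji & Sana, Omar & Sana

Sorted by start: Kenji, Aoife, Sana, Omar, Declan, Rohan.
Aoife starts before Kenji ends → Kenji and Aoife overlap.
Sana starts before Kenji ends → Kenji and Sana overlap.
Omar starts before Kenji ends → Kenji and Omar overlap.
Declan starts after Kenji ends — done with Kenji.
Sana starts before Aoife ends → Aoife and Sana overlap.
Omar starts exactly when Aoife ends (back-to-back, no overlap) — done with Aoife.
Omar starts before Sana ends → Sana and Omar overlap.
Declan starts after Sana ends — done with Sana.
Declan starts exactly when Omar ends (back-to-back, no overlap) — done with Omar.
Rohan starts after Declan ends.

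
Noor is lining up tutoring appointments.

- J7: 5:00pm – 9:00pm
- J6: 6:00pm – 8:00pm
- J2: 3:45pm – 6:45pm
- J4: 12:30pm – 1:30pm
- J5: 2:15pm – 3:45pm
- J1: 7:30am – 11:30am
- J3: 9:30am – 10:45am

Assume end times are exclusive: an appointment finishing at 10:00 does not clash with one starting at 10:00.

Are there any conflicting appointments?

Two intervals overlap when each starts before the other ends.
Sorted by start: J1, J3, J4, J5, J2, J7, J6.
J3 starts before J1 ends → J1 and J3 overlap.
That's a conflict, so the schedule is not conflict-free.

Yes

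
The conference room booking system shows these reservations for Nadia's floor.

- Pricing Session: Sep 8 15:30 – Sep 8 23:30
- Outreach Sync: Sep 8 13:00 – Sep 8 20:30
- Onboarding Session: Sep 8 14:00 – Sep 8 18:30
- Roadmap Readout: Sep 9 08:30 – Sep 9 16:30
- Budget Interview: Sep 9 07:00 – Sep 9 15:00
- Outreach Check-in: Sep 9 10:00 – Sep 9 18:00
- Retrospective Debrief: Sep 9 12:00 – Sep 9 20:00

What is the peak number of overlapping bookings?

Sweep the timeline, counting +1 at each start and −1 at each end (ends before starts at a tie):
Sep 8 13:00 start Outreach Sync → 1
Sep 8 14:00 start Onboarding Session → 2
Sep 8 15:30 start Pricing Session → 3
Sep 8 18:30 end Onboarding Session → 2
Sep 8 20:30 end Outreach Sync → 1
Sep 8 23:30 end Pricing Session → 0
Sep 9 07:00 start Budget Interview → 1
Sep 9 08:30 start Roadmap Readout → 2
Sep 9 10:00 start Outreach Check-in → 3
Sep 9 12:00 start Retrospective Debrief → 4
Sep 9 15:00 end Budget Interview → 3
Sep 9 16:30 end Roadmap Readout → 2
Sep 9 18:00 end Outreach Check-in → 1
Sep 9 20:00 end Retrospective Debrief → 0
Peak is 4, at Sep 9 12:00 (Budget Interview, Outreach Check-in, Retrospective Debrief, Roadmap Readout).

4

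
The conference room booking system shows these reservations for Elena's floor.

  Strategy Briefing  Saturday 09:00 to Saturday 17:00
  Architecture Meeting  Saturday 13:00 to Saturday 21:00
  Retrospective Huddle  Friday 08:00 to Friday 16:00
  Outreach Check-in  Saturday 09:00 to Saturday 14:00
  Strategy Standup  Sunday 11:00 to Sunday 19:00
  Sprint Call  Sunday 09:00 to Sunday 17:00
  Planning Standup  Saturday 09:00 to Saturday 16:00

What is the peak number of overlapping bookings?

Sweep the timeline, counting +1 at each start and −1 at each end (ends before starts at a tie):
Friday 08:00 start Retrospective Huddle → 1
Friday 16:00 end Retrospective Huddle → 0
Saturday 09:00 start Outreach Check-in → 1
Saturday 09:00 start Planning Standup → 2
Saturday 09:00 start Strategy Briefing → 3
Saturday 13:00 start Architecture Meeting → 4
Saturday 14:00 end Outreach Check-in → 3
Saturday 16:00 end Planning Standup → 2
Saturday 17:00 end Strategy Briefing → 1
Saturday 21:00 end Architecture Meeting → 0
Sunday 09:00 start Sprint Call → 1
Sunday 11:00 start Strategy Standup → 2
Sunday 17:00 end Sprint Call → 1
Sunday 19:00 end Strategy Standup → 0
Peak is 4, at Saturday 13:00 (Architecture Meeting, Outreach Check-in, Planning Standup, Strategy Briefing).

4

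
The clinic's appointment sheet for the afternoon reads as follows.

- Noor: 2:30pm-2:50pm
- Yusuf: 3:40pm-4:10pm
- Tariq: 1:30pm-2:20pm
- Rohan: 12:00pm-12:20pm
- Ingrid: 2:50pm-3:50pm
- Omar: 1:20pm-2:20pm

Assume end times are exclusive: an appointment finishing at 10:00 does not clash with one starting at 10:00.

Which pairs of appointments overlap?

Sorted by start: Rohan, Omar, Tariq, Noor, Ingrid, Yusuf.
Omar starts after Rohan ends; Rohan is clear from here.
Tariq starts before Omar ends → Omar and Tariq overlap.
Noor starts after Omar ends; Omar is clear from here.
Noor starts after Tariq ends; Tariq is clear from here.
Ingrid starts exactly when Noor ends (back-to-back, no overlap); Noor is clear from here.
Yusuf starts before Ingrid ends → Ingrid and Yusuf overlap.

Ingrid & Yusuf, Omar & Tariq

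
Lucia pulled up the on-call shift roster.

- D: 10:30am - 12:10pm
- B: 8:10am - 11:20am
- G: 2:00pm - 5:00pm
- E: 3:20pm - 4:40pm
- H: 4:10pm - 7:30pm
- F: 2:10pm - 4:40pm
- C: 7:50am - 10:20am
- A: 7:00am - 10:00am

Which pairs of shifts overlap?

A & B, A & C, B & C, B & D, E & F, E & G, E & H, F & G, F & H, G & H

Sorted by start: A, C, B, D, G, F, E, H.
C starts before A ends → A and C overlap.
B starts before A ends → A and B overlap.
D starts after A ends, so A has no further overlaps.
B starts before C ends → C and B overlap.
D starts after C ends, so C has no further overlaps.
D starts before B ends → B and D overlap.
G starts after B ends, so B has no further overlaps.
G starts after D ends, so D has no further overlaps.
F starts before G ends → G and F overlap.
E starts before G ends → G and E overlap.
H starts before G ends → G and H overlap.
E starts before F ends → F and E overlap.
H starts before F ends → F and H overlap.
H starts before E ends → E and H overlap.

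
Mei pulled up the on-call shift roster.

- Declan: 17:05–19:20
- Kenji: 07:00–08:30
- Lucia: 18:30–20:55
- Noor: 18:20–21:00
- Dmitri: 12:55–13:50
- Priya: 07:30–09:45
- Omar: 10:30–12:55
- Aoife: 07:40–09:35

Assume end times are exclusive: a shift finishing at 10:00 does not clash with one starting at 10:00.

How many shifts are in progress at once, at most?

3

Sort all start/end points and keep a running count:
07:00 start Kenji → 1
07:30 start Priya → 2
07:40 start Aoife → 3
08:30 end Kenji → 2
09:35 end Aoife → 1
09:45 end Priya → 0
10:30 start Omar → 1
12:55 end Omar → 0
12:55 start Dmitri → 1
13:50 end Dmitri → 0
17:05 start Declan → 1
18:20 start Noor → 2
18:30 start Lucia → 3
19:20 end Declan → 2
20:55 end Lucia → 1
21:00 end Noor → 0
Peak is 3, at 07:40 (Aoife, Kenji, Priya).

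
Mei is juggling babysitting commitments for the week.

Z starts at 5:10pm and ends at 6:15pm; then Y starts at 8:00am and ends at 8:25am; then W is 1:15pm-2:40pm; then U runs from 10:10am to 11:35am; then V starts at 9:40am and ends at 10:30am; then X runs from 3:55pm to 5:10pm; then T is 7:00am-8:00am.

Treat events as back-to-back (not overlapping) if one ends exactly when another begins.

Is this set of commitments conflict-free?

No

Sorted by start: T, Y, V, U, W, X, Z.
Y starts exactly when T ends (back-to-back, no overlap), so nothing later overlaps T either.
V starts after Y ends, so nothing later overlaps Y either.
U starts before V ends → V and U overlap.
That's a conflict, so the schedule is not conflict-free.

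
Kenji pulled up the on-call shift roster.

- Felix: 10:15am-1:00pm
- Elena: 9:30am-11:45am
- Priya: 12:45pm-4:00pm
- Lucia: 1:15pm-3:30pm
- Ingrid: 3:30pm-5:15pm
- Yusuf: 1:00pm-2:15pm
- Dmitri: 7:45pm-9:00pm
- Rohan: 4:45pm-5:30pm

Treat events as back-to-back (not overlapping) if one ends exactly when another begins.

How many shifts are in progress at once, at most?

3

Sweep the timeline, counting +1 at each start and −1 at each end (ends before starts at a tie):
9:30am start Elena → 1
10:15am start Felix → 2
11:45am end Elena → 1
12:45pm start Priya → 2
1:00pm end Felix → 1
1:00pm start Yusuf → 2
1:15pm start Lucia → 3
2:15pm end Yusuf → 2
3:30pm end Lucia → 1
3:30pm start Ingrid → 2
4:00pm end Priya → 1
4:45pm start Rohan → 2
5:15pm end Ingrid → 1
5:30pm end Rohan → 0
7:45pm start Dmitri → 1
9:00pm end Dmitri → 0
Peak is 3, at 1:15pm (Lucia, Priya, Yusuf).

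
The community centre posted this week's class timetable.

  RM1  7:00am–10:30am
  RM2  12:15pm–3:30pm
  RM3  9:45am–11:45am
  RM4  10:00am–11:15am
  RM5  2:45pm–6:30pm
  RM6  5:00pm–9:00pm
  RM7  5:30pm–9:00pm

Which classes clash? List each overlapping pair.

RM1 & RM3, RM1 & RM4, RM2 & RM5, RM3 & RM4, RM5 & RM6, RM5 & RM7, RM6 & RM7

Two intervals overlap when each starts before the other ends.
Sorted by start: RM1, RM3, RM4, RM2, RM5, RM6, RM7.
RM3 starts before RM1 ends → RM1 and RM3 overlap.
RM4 starts before RM1 ends → RM1 and RM4 overlap.
RM2 starts after RM1 ends — done with RM1.
RM4 starts before RM3 ends → RM3 and RM4 overlap.
RM2 starts after RM3 ends — done with RM3.
RM2 starts after RM4 ends — done with RM4.
RM5 starts before RM2 ends → RM2 and RM5 overlap.
RM6 starts after RM2 ends — done with RM2.
RM6 starts before RM5 ends → RM5 and RM6 overlap.
RM7 starts before RM5 ends → RM5 and RM7 overlap.
RM7 starts before RM6 ends → RM6 and RM7 overlap.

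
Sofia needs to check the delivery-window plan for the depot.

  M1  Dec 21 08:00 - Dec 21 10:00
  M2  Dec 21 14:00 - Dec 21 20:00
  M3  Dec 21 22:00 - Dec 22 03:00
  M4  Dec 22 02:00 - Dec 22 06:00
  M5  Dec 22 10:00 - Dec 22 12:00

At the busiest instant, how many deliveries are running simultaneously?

Sweep the timeline, counting +1 at each start and −1 at each end (ends before starts at a tie):
Dec 21 08:00 start M1 → 1
Dec 21 10:00 end M1 → 0
Dec 21 14:00 start M2 → 1
Dec 21 20:00 end M2 → 0
Dec 21 22:00 start M3 → 1
Dec 22 02:00 start M4 → 2
Dec 22 03:00 end M3 → 1
Dec 22 06:00 end M4 → 0
Dec 22 10:00 start M5 → 1
Dec 22 12:00 end M5 → 0
Peak is 2, at Dec 22 02:00 (M3, M4).

2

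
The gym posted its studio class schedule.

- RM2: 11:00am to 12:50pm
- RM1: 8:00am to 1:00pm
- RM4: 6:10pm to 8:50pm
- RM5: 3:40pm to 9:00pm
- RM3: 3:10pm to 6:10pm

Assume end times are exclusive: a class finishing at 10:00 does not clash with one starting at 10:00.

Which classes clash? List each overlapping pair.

Sorted by start: RM1, RM2, RM3, RM5, RM4.
RM2 starts before RM1 ends → RM1 and RM2 overlap.
RM3 starts after RM1 ends — done with RM1.
RM3 starts after RM2 ends — done with RM2.
RM5 starts before RM3 ends → RM3 and RM5 overlap.
RM4 starts exactly when RM3 ends (back-to-back, no overlap).
RM4 starts before RM5 ends → RM5 and RM4 overlap.

RM1 & RM2, RM3 & RM5, RM4 & RM5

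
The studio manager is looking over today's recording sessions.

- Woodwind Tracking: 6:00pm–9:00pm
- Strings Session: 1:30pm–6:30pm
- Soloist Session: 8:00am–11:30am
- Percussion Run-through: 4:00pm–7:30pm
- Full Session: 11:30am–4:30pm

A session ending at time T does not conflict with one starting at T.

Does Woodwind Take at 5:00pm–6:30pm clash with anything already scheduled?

Yes — it overlaps Percussion Run-through, Strings Session, Woodwind Tracking

Soloist Session: ends 11:30am at or before Woodwind Take starts 5:00pm → clear.
Full Session: ends 4:30pm at or before Woodwind Take starts 5:00pm → clear.
Strings Session: starts 1:30pm before Woodwind Take ends 6:30pm, and ends 6:30pm after Woodwind Take starts 5:00pm → overlap.
Percussion Run-through: starts 4:00pm before Woodwind Take ends 6:30pm, and ends 7:30pm after Woodwind Take starts 5:00pm → overlap.
Woodwind Tracking: starts 6:00pm before Woodwind Take ends 6:30pm, and ends 9:00pm after Woodwind Take starts 5:00pm → overlap.
Woodwind Take overlaps Strings Session, Percussion Run-through, Woodwind Tracking.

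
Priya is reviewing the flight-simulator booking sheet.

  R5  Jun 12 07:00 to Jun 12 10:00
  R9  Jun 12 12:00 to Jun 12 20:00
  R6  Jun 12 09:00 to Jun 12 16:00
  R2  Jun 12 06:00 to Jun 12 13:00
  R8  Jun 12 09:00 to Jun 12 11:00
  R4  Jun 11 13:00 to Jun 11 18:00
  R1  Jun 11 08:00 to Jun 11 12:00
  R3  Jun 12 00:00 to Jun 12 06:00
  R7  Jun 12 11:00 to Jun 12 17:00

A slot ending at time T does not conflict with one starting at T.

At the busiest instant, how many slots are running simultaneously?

4

Sort all start/end points and keep a running count:
Jun 11 08:00 start R1 → 1
Jun 11 12:00 end R1 → 0
Jun 11 13:00 start R4 → 1
Jun 11 18:00 end R4 → 0
Jun 12 00:00 start R3 → 1
Jun 12 06:00 end R3 → 0
Jun 12 06:00 start R2 → 1
Jun 12 07:00 start R5 → 2
Jun 12 09:00 start R6 → 3
Jun 12 09:00 start R8 → 4
Jun 12 10:00 end R5 → 3
Jun 12 11:00 end R8 → 2
Jun 12 11:00 start R7 → 3
Jun 12 12:00 start R9 → 4
Jun 12 13:00 end R2 → 3
Jun 12 16:00 end R6 → 2
Jun 12 17:00 end R7 → 1
Jun 12 20:00 end R9 → 0
Peak is 4, at Jun 12 09:00 (R2, R5, R6, R8).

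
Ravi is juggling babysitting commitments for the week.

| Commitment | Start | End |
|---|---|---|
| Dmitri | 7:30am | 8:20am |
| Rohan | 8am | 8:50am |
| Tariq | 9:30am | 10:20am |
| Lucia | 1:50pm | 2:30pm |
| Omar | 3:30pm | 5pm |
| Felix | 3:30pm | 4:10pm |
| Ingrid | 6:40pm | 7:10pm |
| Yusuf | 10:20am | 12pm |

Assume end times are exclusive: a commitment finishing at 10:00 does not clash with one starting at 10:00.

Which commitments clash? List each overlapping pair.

Check each pair: they overlap iff neither finishes before the other starts.
Sorted by start: Dmitri, Rohan, Tariq, Yusuf, Lucia, Omar, Felix, Ingrid.
Rohan starts before Dmitri ends → Dmitri and Rohan overlap.
Tariq starts after Dmitri ends, so Dmitri has no further overlaps.
Tariq starts after Rohan ends, so Rohan has no further overlaps.
Yusuf starts exactly when Tariq ends (back-to-back, no overlap), so Tariq has no further overlaps.
Lucia starts after Yusuf ends, so Yusuf has no further overlaps.
Omar starts after Lucia ends, so Lucia has no further overlaps.
Felix starts before Omar ends → Omar and Felix overlap.
Ingrid starts after Omar ends.
Ingrid starts after Felix ends.

Dmitri & Rohan, Felix & Omar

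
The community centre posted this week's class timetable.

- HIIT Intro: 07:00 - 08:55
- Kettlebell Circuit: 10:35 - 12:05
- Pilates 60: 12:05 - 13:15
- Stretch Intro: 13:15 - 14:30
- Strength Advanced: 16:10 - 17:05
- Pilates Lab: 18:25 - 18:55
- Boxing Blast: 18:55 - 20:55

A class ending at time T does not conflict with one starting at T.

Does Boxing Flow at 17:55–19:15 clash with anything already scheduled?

HIIT Intro: ends 08:55 at or before Boxing Flow starts 17:55 → clear.
Kettlebell Circuit: ends 12:05 at or before Boxing Flow starts 17:55 → clear.
Pilates 60: ends 13:15 at or before Boxing Flow starts 17:55 → clear.
Stretch Intro: ends 14:30 at or before Boxing Flow starts 17:55 → clear.
Strength Advanced: ends 17:05 at or before Boxing Flow starts 17:55 → clear.
Pilates Lab: starts 18:25 before Boxing Flow ends 19:15, and ends 18:55 after Boxing Flow starts 17:55 → overlap.
Boxing Blast: starts 18:55 before Boxing Flow ends 19:15, and ends 20:55 after Boxing Flow starts 17:55 → overlap.
Boxing Flow overlaps Pilates Lab, Boxing Blast.

Yes — it overlaps Boxing Blast, Pilates Lab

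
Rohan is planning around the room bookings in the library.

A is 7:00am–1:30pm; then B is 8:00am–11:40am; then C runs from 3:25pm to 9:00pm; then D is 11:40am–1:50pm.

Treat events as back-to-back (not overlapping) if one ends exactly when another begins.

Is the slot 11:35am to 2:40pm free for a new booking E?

No — it overlaps A, B, D

A: starts 7:00am before E ends 2:40pm, and ends 1:30pm after E starts 11:35am → overlap.
B: starts 8:00am before E ends 2:40pm, and ends 11:40am after E starts 11:35am → overlap.
D: starts 11:40am before E ends 2:40pm, and ends 1:50pm after E starts 11:35am → overlap.
C: starts 3:25pm at or after E ends 2:40pm → clear.
E overlaps A, B, D.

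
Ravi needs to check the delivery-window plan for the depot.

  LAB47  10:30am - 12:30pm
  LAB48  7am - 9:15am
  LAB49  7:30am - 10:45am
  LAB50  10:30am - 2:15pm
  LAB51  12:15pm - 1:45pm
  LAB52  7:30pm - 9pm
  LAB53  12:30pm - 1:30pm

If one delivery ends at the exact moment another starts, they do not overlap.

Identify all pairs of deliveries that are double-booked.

LAB47 & LAB49, LAB47 & LAB50, LAB47 & LAB51, LAB48 & LAB49, LAB49 & LAB50, LAB50 & LAB51, LAB50 & LAB53, LAB51 & LAB53

Check each pair: they overlap iff neither finishes before the other starts.
Sorted by start: LAB48, LAB49, LAB47, LAB50, LAB51, LAB53, LAB52.
LAB49 starts before LAB48 ends → LAB48 and LAB49 overlap.
LAB47 starts after LAB48 ends; LAB48 is clear from here.
LAB47 starts before LAB49 ends → LAB49 and LAB47 overlap.
LAB50 starts before LAB49 ends → LAB49 and LAB50 overlap.
LAB51 starts after LAB49 ends; LAB49 is clear from here.
LAB50 starts before LAB47 ends → LAB47 and LAB50 overlap.
LAB51 starts before LAB47 ends → LAB47 and LAB51 overlap.
LAB53 starts exactly when LAB47 ends (back-to-back, no overlap); LAB47 is clear from here.
LAB51 starts before LAB50 ends → LAB50 and LAB51 overlap.
LAB53 starts before LAB50 ends → LAB50 and LAB53 overlap.
LAB52 starts after LAB50 ends.
LAB53 starts before LAB51 ends → LAB51 and LAB53 overlap.
LAB52 starts after LAB51 ends.
LAB52 starts after LAB53 ends.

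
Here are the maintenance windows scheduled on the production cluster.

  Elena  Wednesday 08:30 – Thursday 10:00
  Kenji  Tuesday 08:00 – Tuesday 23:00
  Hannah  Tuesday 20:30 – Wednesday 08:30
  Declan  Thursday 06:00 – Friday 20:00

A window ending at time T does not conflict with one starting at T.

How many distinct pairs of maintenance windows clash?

Check each pair: they overlap iff neither finishes before the other starts.
Sorted by start: Kenji, Hannah, Elena, Declan.
Hannah starts before Kenji ends → Kenji and Hannah overlap.
Elena starts after Kenji ends, so nothing later overlaps Kenji either.
Elena starts exactly when Hannah ends (back-to-back, no overlap), so nothing later overlaps Hannah either.
Declan starts before Elena ends → Elena and Declan overlap.
Overlapping pairs: Declan & Elena, Hannah & Kenji — 2 in total.

2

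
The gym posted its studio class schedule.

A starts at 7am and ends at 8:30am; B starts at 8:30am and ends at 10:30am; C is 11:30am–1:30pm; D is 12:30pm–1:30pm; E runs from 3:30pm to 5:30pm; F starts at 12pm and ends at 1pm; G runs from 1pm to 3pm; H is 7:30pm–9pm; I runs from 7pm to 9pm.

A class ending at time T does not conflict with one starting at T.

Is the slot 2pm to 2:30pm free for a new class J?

A: ends 8:30am at or before J starts 2pm → clear.
B: ends 10:30am at or before J starts 2pm → clear.
C: ends 1:30pm at or before J starts 2pm → clear.
F: ends 1pm at or before J starts 2pm → clear.
D: ends 1:30pm at or before J starts 2pm → clear.
G: starts 1pm before J ends 2:30pm, and ends 3pm after J starts 2pm → overlap.
E: starts 3:30pm at or after J ends 2:30pm → clear.
I: starts 7pm at or after J ends 2:30pm → clear.
H: starts 7:30pm at or after J ends 2:30pm → clear.
J overlaps G.

No — it overlaps G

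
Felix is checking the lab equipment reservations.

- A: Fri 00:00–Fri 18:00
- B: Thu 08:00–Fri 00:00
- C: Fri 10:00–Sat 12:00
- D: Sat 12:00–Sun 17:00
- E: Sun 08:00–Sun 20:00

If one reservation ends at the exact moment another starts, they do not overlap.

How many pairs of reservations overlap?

2

Two intervals overlap when each starts before the other ends.
Sorted by start: B, A, C, D, E.
A starts exactly when B ends (back-to-back, no overlap), so B has no further overlaps.
C starts before A ends → A and C overlap.
D starts after A ends, so A has no further overlaps.
D starts exactly when C ends (back-to-back, no overlap), so C has no further overlaps.
E starts before D ends → D and E overlap.
Overlapping pairs: A & C, D & E — 2 in total.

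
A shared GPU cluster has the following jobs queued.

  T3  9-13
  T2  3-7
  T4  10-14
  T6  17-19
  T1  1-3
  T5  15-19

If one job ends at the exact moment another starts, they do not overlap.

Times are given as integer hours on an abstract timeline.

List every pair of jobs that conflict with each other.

Sorted by start: T1, T2, T3, T4, T5, T6.
T2 starts exactly when T1 ends (back-to-back, no overlap); T1 is clear from here.
T3 starts after T2 ends; T2 is clear from here.
T4 starts before T3 ends → T3 and T4 overlap.
T5 starts after T3 ends; T3 is clear from here.
T5 starts after T4 ends; T4 is clear from here.
T6 starts before T5 ends → T5 and T6 overlap.

T3 & T4, T5 & T6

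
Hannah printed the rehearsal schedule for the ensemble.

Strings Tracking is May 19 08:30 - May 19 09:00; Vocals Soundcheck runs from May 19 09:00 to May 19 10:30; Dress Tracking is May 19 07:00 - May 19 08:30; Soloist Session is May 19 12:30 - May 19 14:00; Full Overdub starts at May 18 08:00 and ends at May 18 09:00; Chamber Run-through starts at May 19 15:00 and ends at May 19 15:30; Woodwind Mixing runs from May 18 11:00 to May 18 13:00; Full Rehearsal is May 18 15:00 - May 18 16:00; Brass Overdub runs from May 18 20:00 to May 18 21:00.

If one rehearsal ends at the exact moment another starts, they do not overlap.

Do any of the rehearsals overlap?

Sorted by start: Full Overdub, Woodwind Mixing, Full Rehearsal, Brass Overdub, Dress Tracking, Strings Tracking, Vocals Soundcheck, Soloist Session, Chamber Run-through.
Woodwind Mixing starts after Full Overdub ends; Full Overdub is clear from here.
Full Rehearsal starts after Woodwind Mixing ends; Woodwind Mixing is clear from here.
Brass Overdub starts after Full Rehearsal ends; Full Rehearsal is clear from here.
Dress Tracking starts after Brass Overdub ends; Brass Overdub is clear from here.
Strings Tracking starts exactly when Dress Tracking ends (back-to-back, no overlap); Dress Tracking is clear from here.
Vocals Soundcheck starts exactly when Strings Tracking ends (back-to-back, no overlap); Strings Tracking is clear from here.
Soloist Session starts after Vocals Soundcheck ends; Vocals Soundcheck is clear from here.
Chamber Run-through starts after Soloist Session ends.
Every pair is clear; the schedule has no overlaps.

No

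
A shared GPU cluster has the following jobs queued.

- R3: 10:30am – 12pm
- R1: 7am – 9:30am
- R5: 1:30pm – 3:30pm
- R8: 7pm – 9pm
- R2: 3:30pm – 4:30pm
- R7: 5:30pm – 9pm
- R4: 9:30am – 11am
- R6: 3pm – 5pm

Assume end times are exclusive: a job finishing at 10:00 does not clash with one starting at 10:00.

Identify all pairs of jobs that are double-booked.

Sorted by start: R1, R4, R3, R5, R6, R2, R7, R8.
R4 starts exactly when R1 ends (back-to-back, no overlap) — done with R1.
R3 starts before R4 ends → R4 and R3 overlap.
R5 starts after R4 ends — done with R4.
R5 starts after R3 ends — done with R3.
R6 starts before R5 ends → R5 and R6 overlap.
R2 starts exactly when R5 ends (back-to-back, no overlap) — done with R5.
R2 starts before R6 ends → R6 and R2 overlap.
R7 starts after R6 ends — done with R6.
R7 starts after R2 ends — done with R2.
R8 starts before R7 ends → R7 and R8 overlap.

R2 & R6, R3 & R4, R5 & R6, R7 & R8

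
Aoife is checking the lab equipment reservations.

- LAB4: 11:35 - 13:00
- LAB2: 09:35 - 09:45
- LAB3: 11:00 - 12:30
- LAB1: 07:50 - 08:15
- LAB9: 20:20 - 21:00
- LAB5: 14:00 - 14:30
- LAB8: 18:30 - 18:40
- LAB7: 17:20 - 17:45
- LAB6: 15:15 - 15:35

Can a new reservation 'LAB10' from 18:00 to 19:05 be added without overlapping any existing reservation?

No — it overlaps LAB8

LAB1: ends 08:15 at or before LAB10 starts 18:00 → clear.
LAB2: ends 09:45 at or before LAB10 starts 18:00 → clear.
LAB3: ends 12:30 at or before LAB10 starts 18:00 → clear.
LAB4: ends 13:00 at or before LAB10 starts 18:00 → clear.
LAB5: ends 14:30 at or before LAB10 starts 18:00 → clear.
LAB6: ends 15:35 at or before LAB10 starts 18:00 → clear.
LAB7: ends 17:45 at or before LAB10 starts 18:00 → clear.
LAB8: starts 18:30 before LAB10 ends 19:05, and ends 18:40 after LAB10 starts 18:00 → overlap.
LAB9: starts 20:20 at or after LAB10 ends 19:05 → clear.
LAB10 overlaps LAB8.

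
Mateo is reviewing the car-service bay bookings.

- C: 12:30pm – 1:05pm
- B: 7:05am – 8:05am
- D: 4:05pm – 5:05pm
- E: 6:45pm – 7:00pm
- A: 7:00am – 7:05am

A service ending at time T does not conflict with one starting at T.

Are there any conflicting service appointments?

Check each pair: they overlap iff neither finishes before the other starts.
Sorted by start: A, B, C, D, E.
B starts exactly when A ends (back-to-back, no overlap); A is clear from here.
C starts after B ends; B is clear from here.
D starts after C ends; C is clear from here.
E starts after D ends.
Every pair is clear; the schedule has no overlaps.

No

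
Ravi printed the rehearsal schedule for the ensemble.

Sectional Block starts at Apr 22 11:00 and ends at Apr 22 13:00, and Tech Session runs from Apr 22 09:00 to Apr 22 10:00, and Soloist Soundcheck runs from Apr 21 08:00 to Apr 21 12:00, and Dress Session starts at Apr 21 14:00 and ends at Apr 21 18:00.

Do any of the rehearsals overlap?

Two intervals overlap when each starts before the other ends.
Sorted by start: Soloist Soundcheck, Dress Session, Tech Session, Sectional Block.
Dress Session starts after Soloist Soundcheck ends; Soloist Soundcheck is clear from here.
Tech Session starts after Dress Session ends; Dress Session is clear from here.
Sectional Block starts after Tech Session ends.
Every pair is clear; the schedule has no overlaps.

No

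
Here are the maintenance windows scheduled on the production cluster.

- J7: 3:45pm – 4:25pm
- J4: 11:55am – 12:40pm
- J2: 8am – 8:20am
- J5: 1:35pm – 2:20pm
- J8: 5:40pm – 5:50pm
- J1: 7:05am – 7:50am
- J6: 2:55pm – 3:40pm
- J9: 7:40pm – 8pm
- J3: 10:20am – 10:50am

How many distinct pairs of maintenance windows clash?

Two intervals overlap when each starts before the other ends.
Sorted by start: J1, J2, J3, J4, J5, J6, J7, J8, J9.
J2 starts after J1 ends, so J1 has no further overlaps.
J3 starts after J2 ends, so J2 has no further overlaps.
J4 starts after J3 ends, so J3 has no further overlaps.
J5 starts after J4 ends, so J4 has no further overlaps.
J6 starts after J5 ends, so J5 has no further overlaps.
J7 starts after J6 ends, so J6 has no further overlaps.
J8 starts after J7 ends, so J7 has no further overlaps.
J9 starts after J8 ends.
No pair overlaps.

0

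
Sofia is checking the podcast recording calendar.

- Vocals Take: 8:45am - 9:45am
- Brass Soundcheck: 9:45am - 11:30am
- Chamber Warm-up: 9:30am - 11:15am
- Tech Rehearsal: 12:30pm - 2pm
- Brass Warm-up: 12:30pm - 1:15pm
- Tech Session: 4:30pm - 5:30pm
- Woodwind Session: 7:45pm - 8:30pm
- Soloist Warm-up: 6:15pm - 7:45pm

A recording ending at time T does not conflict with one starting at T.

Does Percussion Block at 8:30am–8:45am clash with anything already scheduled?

No — it doesn't clash with anything

Vocals Take: starts 8:45am at or after Percussion Block ends 8:45am → clear.
Chamber Warm-up: starts 9:30am at or after Percussion Block ends 8:45am → clear.
Brass Soundcheck: starts 9:45am at or after Percussion Block ends 8:45am → clear.
Tech Rehearsal: starts 12:30pm at or after Percussion Block ends 8:45am → clear.
Brass Warm-up: starts 12:30pm at or after Percussion Block ends 8:45am → clear.
Tech Session: starts 4:30pm at or after Percussion Block ends 8:45am → clear.
Soloist Warm-up: starts 6:15pm at or after Percussion Block ends 8:45am → clear.
Woodwind Session: starts 7:45pm at or after Percussion Block ends 8:45am → clear.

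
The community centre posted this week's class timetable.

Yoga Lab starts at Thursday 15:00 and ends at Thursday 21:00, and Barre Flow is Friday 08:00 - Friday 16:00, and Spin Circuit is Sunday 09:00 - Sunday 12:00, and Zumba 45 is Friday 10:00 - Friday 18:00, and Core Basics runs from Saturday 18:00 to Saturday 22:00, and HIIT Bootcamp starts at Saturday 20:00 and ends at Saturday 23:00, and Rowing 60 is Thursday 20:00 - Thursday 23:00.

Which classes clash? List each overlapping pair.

Sorted by start: Yoga Lab, Rowing 60, Barre Flow, Zumba 45, Core Basics, HIIT Bootcamp, Spin Circuit.
Rowing 60 starts before Yoga Lab ends → Yoga Lab and Rowing 60 overlap.
Barre Flow starts after Yoga Lab ends, so nothing later overlaps Yoga Lab either.
Barre Flow starts after Rowing 60 ends, so nothing later overlaps Rowing 60 either.
Zumba 45 starts before Barre Flow ends → Barre Flow and Zumba 45 overlap.
Core Basics starts after Barre Flow ends, so nothing later overlaps Barre Flow either.
Core Basics starts after Zumba 45 ends, so nothing later overlaps Zumba 45 either.
HIIT Bootcamp starts before Core Basics ends → Core Basics and HIIT Bootcamp overlap.
Spin Circuit starts after Core Basics ends.
Spin Circuit starts after HIIT Bootcamp ends.

Barre Flow & Zumba 45, Core Basics & HIIT Bootcamp, Rowing 60 & Yoga Lab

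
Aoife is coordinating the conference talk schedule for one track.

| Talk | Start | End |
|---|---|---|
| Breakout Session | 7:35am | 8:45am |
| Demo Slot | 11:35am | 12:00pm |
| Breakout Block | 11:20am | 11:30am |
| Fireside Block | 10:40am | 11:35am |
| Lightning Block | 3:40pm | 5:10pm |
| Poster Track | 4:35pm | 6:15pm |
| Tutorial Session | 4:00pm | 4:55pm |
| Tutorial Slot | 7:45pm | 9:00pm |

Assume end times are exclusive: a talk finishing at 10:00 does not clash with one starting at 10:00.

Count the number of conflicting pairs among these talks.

Check each pair: they overlap iff neither finishes before the other starts.
Sorted by start: Breakout Session, Fireside Block, Breakout Block, Demo Slot, Lightning Block, Tutorial Session, Poster Track, Tutorial Slot.
Fireside Block starts after Breakout Session ends, so nothing later overlaps Breakout Session either.
Breakout Block starts before Fireside Block ends → Fireside Block and Breakout Block overlap.
Demo Slot starts exactly when Fireside Block ends (back-to-back, no overlap), so nothing later overlaps Fireside Block either.
Demo Slot starts after Breakout Block ends, so nothing later overlaps Breakout Block either.
Lightning Block starts after Demo Slot ends, so nothing later overlaps Demo Slot either.
Tutorial Session starts before Lightning Block ends → Lightning Block and Tutorial Session overlap.
Poster Track starts before Lightning Block ends → Lightning Block and Poster Track overlap.
Tutorial Slot starts after Lightning Block ends.
Poster Track starts before Tutorial Session ends → Tutorial Session and Poster Track overlap.
Tutorial Slot starts after Tutorial Session ends.
Tutorial Slot starts after Poster Track ends.
Overlapping pairs: Breakout Block & Fireside Block, Lightning Block & Poster Track, Lightning Block & Tutorial Session, Poster Track & Tutorial Session — 4 in total.

4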